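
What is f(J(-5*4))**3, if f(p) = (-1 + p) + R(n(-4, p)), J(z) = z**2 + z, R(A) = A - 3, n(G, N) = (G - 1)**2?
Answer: 64481201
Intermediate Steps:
n(G, N) = (-1 + G)**2
R(A) = -3 + A
J(z) = z + z**2
f(p) = 21 + p (f(p) = (-1 + p) + (-3 + (-1 - 4)**2) = (-1 + p) + (-3 + (-5)**2) = (-1 + p) + (-3 + 25) = (-1 + p) + 22 = 21 + p)
f(J(-5*4))**3 = (21 + (-5*4)*(1 - 5*4))**3 = (21 - 20*(1 - 20))**3 = (21 - 20*(-19))**3 = (21 + 380)**3 = 401**3 = 64481201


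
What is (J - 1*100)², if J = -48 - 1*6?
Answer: 23716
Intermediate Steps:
J = -54 (J = -48 - 6 = -54)
(J - 1*100)² = (-54 - 1*100)² = (-54 - 100)² = (-154)² = 23716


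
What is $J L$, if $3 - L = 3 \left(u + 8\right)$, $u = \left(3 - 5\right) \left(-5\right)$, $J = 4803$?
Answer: $-244953$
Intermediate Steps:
$u = 10$ ($u = \left(-2\right) \left(-5\right) = 10$)
$L = -51$ ($L = 3 - 3 \left(10 + 8\right) = 3 - 3 \cdot 18 = 3 - 54 = -51$)
$J L = 4803 \left(-51\right) = -244953$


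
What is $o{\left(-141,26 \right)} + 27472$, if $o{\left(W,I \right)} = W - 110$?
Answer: $27221$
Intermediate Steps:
$o{\left(W,I \right)} = -110 + W$ ($o{\left(W,I \right)} = W - 110 = -110 + W$)
$o{\left(-141,26 \right)} + 27472 = \left(-110 - 141\right) + 27472 = -251 + 27472 = 27221$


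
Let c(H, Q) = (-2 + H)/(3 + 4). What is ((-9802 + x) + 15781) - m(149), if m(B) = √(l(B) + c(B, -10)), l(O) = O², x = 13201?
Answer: 19180 - √22222 ≈ 19031.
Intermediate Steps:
c(H, Q) = -2/7 + H/7 (c(H, Q) = (-2 + H)/7 = (-2 + H)*(⅐) = -2/7 + H/7)
m(B) = √(-2/7 + B² + B/7) (m(B) = √(B² + (-2/7 + B/7)) = √(-2/7 + B² + B/7))
((-9802 + x) + 15781) - m(149) = ((-9802 + 13201) + 15781) - √(-14 + 7*149 + 49*149²)/7 = (3399 + 15781) - √(-14 + 1043 + 49*22201)/7 = 19180 - √(-14 + 1043 + 1087849)/7 = 19180 - √1088878/7 = 19180 - 7*√22222/7 = 19180 - √22222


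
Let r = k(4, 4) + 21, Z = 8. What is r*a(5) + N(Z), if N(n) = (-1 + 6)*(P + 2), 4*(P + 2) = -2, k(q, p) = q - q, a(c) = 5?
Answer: 205/2 ≈ 102.50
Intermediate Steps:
k(q, p) = 0
P = -5/2 (P = -2 + (¼)*(-2) = -2 - ½ = -5/2 ≈ -2.5000)
N(n) = -5/2 (N(n) = (-1 + 6)*(-5/2 + 2) = 5*(-½) = -5/2)
r = 21 (r = 0 + 21 = 21)
r*a(5) + N(Z) = 21*5 - 5/2 = 105 - 5/2 = 205/2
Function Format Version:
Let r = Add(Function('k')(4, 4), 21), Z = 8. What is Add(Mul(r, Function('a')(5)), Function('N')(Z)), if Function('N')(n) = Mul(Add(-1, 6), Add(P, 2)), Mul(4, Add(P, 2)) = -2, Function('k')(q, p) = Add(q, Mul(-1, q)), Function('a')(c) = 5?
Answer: Rational(205, 2) ≈ 102.50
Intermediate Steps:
Function('k')(q, p) = 0
P = Rational(-5, 2) (P = Add(-2, Mul(Rational(1, 4), -2)) = Add(-2, Rational(-1, 2)) = Rational(-5, 2) ≈ -2.5000)
Function('N')(n) = Rational(-5, 2) (Function('N')(n) = Mul(Add(-1, 6), Add(Rational(-5, 2), 2)) = Mul(5, Rational(-1, 2)) = Rational(-5, 2))
r = 21 (r = Add(0, 21) = 21)
Add(Mul(r, Function('a')(5)), Function('N')(Z)) = Add(Mul(21, 5), Rational(-5, 2)) = Add(105, Rational(-5, 2)) = Rational(205, 2)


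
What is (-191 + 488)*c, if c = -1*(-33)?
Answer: 9801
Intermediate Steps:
c = 33
(-191 + 488)*c = (-191 + 488)*33 = 297*33 = 9801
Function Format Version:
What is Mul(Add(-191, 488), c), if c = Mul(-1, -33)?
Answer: 9801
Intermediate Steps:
c = 33
Mul(Add(-191, 488), c) = Mul(Add(-191, 488), 33) = Mul(297, 33) = 9801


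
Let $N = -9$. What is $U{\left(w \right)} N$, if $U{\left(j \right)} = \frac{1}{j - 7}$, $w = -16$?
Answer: $\frac{9}{23} \approx 0.3913$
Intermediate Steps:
$U{\left(j \right)} = \frac{1}{-7 + j}$
$U{\left(w \right)} N = \frac{1}{-7 - 16} \left(-9\right) = \frac{1}{-23} \left(-9\right) = \left(- \frac{1}{23}\right) \left(-9\right) = \frac{9}{23}$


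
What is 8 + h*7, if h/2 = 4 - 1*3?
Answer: 22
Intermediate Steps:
h = 2 (h = 2*(4 - 1*3) = 2*(4 - 3) = 2*1 = 2)
8 + h*7 = 8 + 2*7 = 8 + 14 = 22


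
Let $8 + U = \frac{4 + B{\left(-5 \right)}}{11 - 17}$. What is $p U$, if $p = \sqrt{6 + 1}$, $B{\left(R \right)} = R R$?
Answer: $- \frac{77 \sqrt{7}}{6} \approx -33.954$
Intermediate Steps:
$B{\left(R \right)} = R^{2}$
$U = - \frac{77}{6}$ ($U = -8 + \frac{4 + \left(-5\right)^{2}}{11 - 17} = -8 + \frac{4 + 25}{-6} = -8 + 29 \left(- \frac{1}{6}\right) = -8 - \frac{29}{6} = - \frac{77}{6} \approx -12.833$)
$p = \sqrt{7} \approx 2.6458$
$p U = \sqrt{7} \left(- \frac{77}{6}\right) = - \frac{77 \sqrt{7}}{6}$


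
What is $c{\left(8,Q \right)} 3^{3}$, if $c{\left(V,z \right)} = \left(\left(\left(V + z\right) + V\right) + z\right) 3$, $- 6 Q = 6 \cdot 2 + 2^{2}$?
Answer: $864$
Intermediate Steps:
$Q = - \frac{8}{3}$ ($Q = - \frac{6 \cdot 2 + 2^{2}}{6} = - \frac{12 + 4}{6} = \left(- \frac{1}{6}\right) 16 = - \frac{8}{3} \approx -2.6667$)
$c{\left(V,z \right)} = 6 V + 6 z$ ($c{\left(V,z \right)} = \left(\left(z + 2 V\right) + z\right) 3 = \left(2 V + 2 z\right) 3 = 6 V + 6 z$)
$c{\left(8,Q \right)} 3^{3} = \left(6 \cdot 8 + 6 \left(- \frac{8}{3}\right)\right) 3^{3} = \left(48 - 16\right) 27 = 32 \cdot 27 = 864$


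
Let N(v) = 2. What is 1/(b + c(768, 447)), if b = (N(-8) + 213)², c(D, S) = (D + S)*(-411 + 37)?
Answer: -1/408185 ≈ -2.4499e-6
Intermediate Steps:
c(D, S) = -374*D - 374*S (c(D, S) = (D + S)*(-374) = -374*D - 374*S)
b = 46225 (b = (2 + 213)² = 215² = 46225)
1/(b + c(768, 447)) = 1/(46225 + (-374*768 - 374*447)) = 1/(46225 + (-287232 - 167178)) = 1/(46225 - 454410) = 1/(-408185) = -1/408185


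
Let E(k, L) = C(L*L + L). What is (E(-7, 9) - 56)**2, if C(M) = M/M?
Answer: 3025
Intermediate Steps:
C(M) = 1
E(k, L) = 1
(E(-7, 9) - 56)**2 = (1 - 56)**2 = (-55)**2 = 3025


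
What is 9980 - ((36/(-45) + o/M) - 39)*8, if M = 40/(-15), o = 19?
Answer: 51777/5 ≈ 10355.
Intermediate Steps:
M = -8/3 (M = 40*(-1/15) = -8/3 ≈ -2.6667)
9980 - ((36/(-45) + o/M) - 39)*8 = 9980 - ((36/(-45) + 19/(-8/3)) - 39)*8 = 9980 - ((36*(-1/45) + 19*(-3/8)) - 39)*8 = 9980 - ((-⅘ - 57/8) - 39)*8 = 9980 - (-317/40 - 39)*8 = 9980 - (-1877)*8/40 = 9980 - 1*(-1877/5) = 9980 + 1877/5 = 51777/5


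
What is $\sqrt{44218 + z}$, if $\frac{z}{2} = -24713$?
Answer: $2 i \sqrt{1302} \approx 72.167 i$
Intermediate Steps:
$z = -49426$ ($z = 2 \left(-24713\right) = -49426$)
$\sqrt{44218 + z} = \sqrt{44218 - 49426} = \sqrt{-5208} = 2 i \sqrt{1302}$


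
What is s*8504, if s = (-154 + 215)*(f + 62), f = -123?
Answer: -31643384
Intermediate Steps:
s = -3721 (s = (-154 + 215)*(-123 + 62) = 61*(-61) = -3721)
s*8504 = -3721*8504 = -31643384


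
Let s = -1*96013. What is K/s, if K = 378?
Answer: -378/96013 ≈ -0.0039370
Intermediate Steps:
s = -96013
K/s = 378/(-96013) = 378*(-1/96013) = -378/96013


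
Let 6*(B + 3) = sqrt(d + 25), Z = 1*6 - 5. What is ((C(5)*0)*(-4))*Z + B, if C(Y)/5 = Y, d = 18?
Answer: -3 + sqrt(43)/6 ≈ -1.9071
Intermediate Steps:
C(Y) = 5*Y
Z = 1 (Z = 6 - 5 = 1)
B = -3 + sqrt(43)/6 (B = -3 + sqrt(18 + 25)/6 = -3 + sqrt(43)/6 ≈ -1.9071)
((C(5)*0)*(-4))*Z + B = (((5*5)*0)*(-4))*1 + (-3 + sqrt(43)/6) = ((25*0)*(-4))*1 + (-3 + sqrt(43)/6) = (0*(-4))*1 + (-3 + sqrt(43)/6) = 0*1 + (-3 + sqrt(43)/6) = 0 + (-3 + sqrt(43)/6) = -3 + sqrt(43)/6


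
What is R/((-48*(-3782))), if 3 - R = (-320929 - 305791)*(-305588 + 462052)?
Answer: 98059118083/181536 ≈ 5.4016e+5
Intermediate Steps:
R = 98059118083 (R = 3 - (-320929 - 305791)*(-305588 + 462052) = 3 - (-626720)*156464 = 3 - 1*(-98059118080) = 3 + 98059118080 = 98059118083)
R/((-48*(-3782))) = 98059118083/((-48*(-3782))) = 98059118083/181536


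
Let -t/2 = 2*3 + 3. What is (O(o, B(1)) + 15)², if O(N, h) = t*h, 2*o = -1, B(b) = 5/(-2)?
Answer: 3600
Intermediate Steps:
B(b) = -5/2 (B(b) = 5*(-½) = -5/2)
o = -½ (o = (½)*(-1) = -½ ≈ -0.50000)
t = -18 (t = -2*(2*3 + 3) = -2*(6 + 3) = -2*9 = -18)
O(N, h) = -18*h
(O(o, B(1)) + 15)² = (-18*(-5/2) + 15)² = (45 + 15)² = 60² = 3600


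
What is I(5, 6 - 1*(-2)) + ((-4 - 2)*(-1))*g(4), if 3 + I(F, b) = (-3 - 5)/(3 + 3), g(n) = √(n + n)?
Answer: -13/3 + 12*√2 ≈ 12.637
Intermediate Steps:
g(n) = √2*√n (g(n) = √(2*n) = √2*√n)
I(F, b) = -13/3 (I(F, b) = -3 + (-3 - 5)/(3 + 3) = -3 - 8/6 = -3 - 8*⅙ = -3 - 4/3 = -13/3)
I(5, 6 - 1*(-2)) + ((-4 - 2)*(-1))*g(4) = -13/3 + ((-4 - 2)*(-1))*(√2*√4) = -13/3 + (-6*(-1))*(√2*2) = -13/3 + 6*(2*√2) = -13/3 + 12*√2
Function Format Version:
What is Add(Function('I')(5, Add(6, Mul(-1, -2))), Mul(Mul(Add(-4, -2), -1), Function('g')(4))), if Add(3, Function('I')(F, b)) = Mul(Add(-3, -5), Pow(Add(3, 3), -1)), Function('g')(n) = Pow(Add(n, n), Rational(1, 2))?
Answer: Add(Rational(-13, 3), Mul(12, Pow(2, Rational(1, 2)))) ≈ 12.637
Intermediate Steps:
Function('g')(n) = Mul(Pow(2, Rational(1, 2)), Pow(n, Rational(1, 2))) (Function('g')(n) = Pow(Mul(2, n), Rational(1, 2)) = Mul(Pow(2, Rational(1, 2)), Pow(n, Rational(1, 2))))
Function('I')(F, b) = Rational(-13, 3) (Function('I')(F, b) = Add(-3, Mul(Add(-3, -5), Pow(Add(3, 3), -1))) = Add(-3, Mul(-8, Pow(6, -1))) = Add(-3, Mul(-8, Rational(1, 6))) = Add(-3, Rational(-4, 3)) = Rational(-13, 3))
Add(Function('I')(5, Add(6, Mul(-1, -2))), Mul(Mul(Add(-4, -2), -1), Function('g')(4))) = Add(Rational(-13, 3), Mul(Mul(Add(-4, -2), -1), Mul(Pow(2, Rational(1, 2)), Pow(4, Rational(1, 2))))) = Add(Rational(-13, 3), Mul(Mul(-6, -1), Mul(Pow(2, Rational(1, 2)), 2))) = Add(Rational(-13, 3), Mul(6, Mul(2, Pow(2, Rational(1, 2))))) = Add(Rational(-13, 3), Mul(12, Pow(2, Rational(1, 2))))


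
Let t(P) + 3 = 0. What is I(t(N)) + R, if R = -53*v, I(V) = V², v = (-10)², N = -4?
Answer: -5291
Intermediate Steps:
t(P) = -3 (t(P) = -3 + 0 = -3)
v = 100
R = -5300 (R = -53*100 = -5300)
I(t(N)) + R = (-3)² - 5300 = 9 - 5300 = -5291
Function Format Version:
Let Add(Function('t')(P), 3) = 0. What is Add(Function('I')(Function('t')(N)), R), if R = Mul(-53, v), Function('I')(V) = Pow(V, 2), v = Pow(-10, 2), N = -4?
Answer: -5291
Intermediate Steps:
Function('t')(P) = -3 (Function('t')(P) = Add(-3, 0) = -3)
v = 100
R = -5300 (R = Mul(-53, 100) = -5300)
Add(Function('I')(Function('t')(N)), R) = Add(Pow(-3, 2), -5300) = Add(9, -5300) = -5291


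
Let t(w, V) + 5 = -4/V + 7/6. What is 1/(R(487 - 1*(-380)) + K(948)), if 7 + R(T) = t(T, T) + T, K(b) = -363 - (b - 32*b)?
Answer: 1734/51813935 ≈ 3.3466e-5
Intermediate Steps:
K(b) = -363 + 31*b (K(b) = -363 - (-31)*b = -363 + 31*b)
t(w, V) = -23/6 - 4/V (t(w, V) = -5 + (-4/V + 7/6) = -5 + (7/6 - 4/V) = -23/6 - 4/V)
R(T) = -65/6 + T - 4/T (R(T) = -7 + ((-23/6 - 4/T) + T) = -7 + (-23/6 + T - 4/T) = -65/6 + T - 4/T)
1/(R(487 - 1*(-380)) + K(948)) = 1/((-65/6 + (487 - 1*(-380)) - 4/(487 - 1*(-380))) + (-363 + 31*948)) = 1/((-65/6 + (487 + 380) - 4/(487 + 380)) + (-363 + 29388)) = 1/((-65/6 + 867 - 4/867) + 29025) = 1/(1484585/1734 + 29025) = 1/(51813935/1734) = 1734/51813935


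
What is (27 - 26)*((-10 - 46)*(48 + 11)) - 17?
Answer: -3321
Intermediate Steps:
(27 - 26)*((-10 - 46)*(48 + 11)) - 17 = 1*(-56*59) - 17 = 1*(-3304) - 17 = -3304 - 17 = -3321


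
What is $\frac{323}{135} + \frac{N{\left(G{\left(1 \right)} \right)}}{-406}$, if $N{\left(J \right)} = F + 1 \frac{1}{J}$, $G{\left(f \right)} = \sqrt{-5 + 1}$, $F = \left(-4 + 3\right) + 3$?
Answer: $\frac{65434}{27405} + \frac{i}{812} \approx 2.3877 + 0.0012315 i$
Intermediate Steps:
$F = 2$ ($F = -1 + 3 = 2$)
$G{\left(f \right)} = 2 i$ ($G{\left(f \right)} = \sqrt{-4} = 2 i$)
$N{\left(J \right)} = 2 + \frac{1}{J}$ ($N{\left(J \right)} = 2 + 1 \frac{1}{J} = 2 + \frac{1}{J}$)
$\frac{323}{135} + \frac{N{\left(G{\left(1 \right)} \right)}}{-406} = \frac{323}{135} + \frac{2 + \frac{1}{2 i}}{-406} = 323 \cdot \frac{1}{135} + \left(2 - \frac{i}{2}\right) \left(- \frac{1}{406}\right) = \frac{323}{135} - \left(\frac{1}{203} - \frac{i}{812}\right) = \frac{65434}{27405} + \frac{i}{812}$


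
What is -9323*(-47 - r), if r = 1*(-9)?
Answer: 354274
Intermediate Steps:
r = -9
-9323*(-47 - r) = -9323*(-47 - 1*(-9)) = -9323*(-47 + 9) = -9323*(-38) = 354274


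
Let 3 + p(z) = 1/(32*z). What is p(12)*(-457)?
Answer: 526007/384 ≈ 1369.8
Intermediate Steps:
p(z) = -3 + 1/(32*z)
p(12)*(-457) = (-3 + (1/32)/12)*(-457) = (-3 + (1/32)*(1/12))*(-457) = (-3 + 1/384)*(-457) = -1151/384*(-457) = 526007/384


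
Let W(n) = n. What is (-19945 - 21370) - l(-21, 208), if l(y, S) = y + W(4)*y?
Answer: -41210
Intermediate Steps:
l(y, S) = 5*y (l(y, S) = y + 4*y = 5*y)
(-19945 - 21370) - l(-21, 208) = (-19945 - 21370) - 5*(-21) = -41315 - 1*(-105) = -41315 + 105 = -41210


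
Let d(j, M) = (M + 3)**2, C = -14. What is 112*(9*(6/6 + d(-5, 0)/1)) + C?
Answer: 10066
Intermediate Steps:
d(j, M) = (3 + M)**2
112*(9*(6/6 + d(-5, 0)/1)) + C = 112*(9*(6/6 + (3 + 0)**2/1)) - 14 = 112*(9*(6*(1/6) + 3**2*1)) - 14 = 112*(9*(1 + 9*1)) - 14 = 112*(9*(1 + 9)) - 14 = 112*(9*10) - 14 = 112*90 - 14 = 10080 - 14 = 10066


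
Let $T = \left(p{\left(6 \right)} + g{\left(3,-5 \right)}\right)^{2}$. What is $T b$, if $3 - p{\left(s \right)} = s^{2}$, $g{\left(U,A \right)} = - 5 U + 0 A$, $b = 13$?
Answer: $29952$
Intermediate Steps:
$g{\left(U,A \right)} = - 5 U$ ($g{\left(U,A \right)} = - 5 U + 0 = - 5 U$)
$p{\left(s \right)} = 3 - s^{2}$
$T = 2304$ ($T = \left(\left(3 - 6^{2}\right) - 15\right)^{2} = \left(\left(3 - 36\right) - 15\right)^{2} = \left(-33 - 15\right)^{2} = \left(-48\right)^{2} = 2304$)
$T b = 2304 \cdot 13 = 29952$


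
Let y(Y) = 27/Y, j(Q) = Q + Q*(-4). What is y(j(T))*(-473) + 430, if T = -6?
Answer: -559/2 ≈ -279.50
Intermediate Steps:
j(Q) = -3*Q (j(Q) = Q - 4*Q = -3*Q)
y(j(T))*(-473) + 430 = (27/((-3*(-6))))*(-473) + 430 = (27/18)*(-473) + 430 = (27*(1/18))*(-473) + 430 = (3/2)*(-473) + 430 = -1419/2 + 430 = -559/2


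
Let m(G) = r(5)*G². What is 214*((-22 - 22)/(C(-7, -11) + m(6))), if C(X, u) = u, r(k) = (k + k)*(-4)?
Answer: 9416/1451 ≈ 6.4893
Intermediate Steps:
r(k) = -8*k (r(k) = (2*k)*(-4) = -8*k)
m(G) = -40*G² (m(G) = (-8*5)*G² = -40*G²)
214*((-22 - 22)/(C(-7, -11) + m(6))) = 214*((-22 - 22)/(-11 - 40*6²)) = 214*(-44/(-11 - 40*36)) = 214*(-44/(-11 - 1440)) = 214*(-44/(-1451)) = 214*(-44*(-1/1451)) = 214*(44/1451) = 9416/1451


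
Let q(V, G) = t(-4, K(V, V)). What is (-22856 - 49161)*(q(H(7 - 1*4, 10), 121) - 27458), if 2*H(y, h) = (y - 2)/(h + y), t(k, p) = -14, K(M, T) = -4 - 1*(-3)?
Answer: 1978451024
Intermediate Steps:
K(M, T) = -1 (K(M, T) = -4 + 3 = -1)
H(y, h) = (-2 + y)/(2*(h + y)) (H(y, h) = ((y - 2)/(h + y))/2 = ((-2 + y)/(h + y))/2 = (-2 + y)/(2*(h + y)))
q(V, G) = -14
(-22856 - 49161)*(q(H(7 - 1*4, 10), 121) - 27458) = (-22856 - 49161)*(-14 - 27458) = -72017*(-27472) = 1978451024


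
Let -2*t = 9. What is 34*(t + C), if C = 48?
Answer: 1479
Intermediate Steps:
t = -9/2 (t = -½*9 = -9/2 ≈ -4.5000)
34*(t + C) = 34*(-9/2 + 48) = 34*(87/2) = 1479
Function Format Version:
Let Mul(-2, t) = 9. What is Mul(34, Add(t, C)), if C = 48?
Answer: 1479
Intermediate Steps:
t = Rational(-9, 2) (t = Mul(Rational(-1, 2), 9) = Rational(-9, 2) ≈ -4.5000)
Mul(34, Add(t, C)) = Mul(34, Add(Rational(-9, 2), 48)) = Mul(34, Rational(87, 2)) = 1479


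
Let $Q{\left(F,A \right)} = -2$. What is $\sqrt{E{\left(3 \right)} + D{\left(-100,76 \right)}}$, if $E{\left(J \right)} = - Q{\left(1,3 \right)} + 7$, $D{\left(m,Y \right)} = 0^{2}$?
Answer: $3$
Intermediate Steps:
$D{\left(m,Y \right)} = 0$
$E{\left(J \right)} = 9$ ($E{\left(J \right)} = \left(-1\right) \left(-2\right) + 7 = 2 + 7 = 9$)
$\sqrt{E{\left(3 \right)} + D{\left(-100,76 \right)}} = \sqrt{9 + 0} = \sqrt{9} = 3$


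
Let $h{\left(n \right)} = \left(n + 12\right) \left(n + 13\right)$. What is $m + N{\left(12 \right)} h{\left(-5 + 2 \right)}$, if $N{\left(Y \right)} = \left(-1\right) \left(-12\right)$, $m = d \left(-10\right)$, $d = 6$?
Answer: $1020$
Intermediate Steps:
$m = -60$ ($m = 6 \left(-10\right) = -60$)
$h{\left(n \right)} = \left(12 + n\right) \left(13 + n\right)$
$N{\left(Y \right)} = 12$
$m + N{\left(12 \right)} h{\left(-5 + 2 \right)} = -60 + 12 \left(156 + \left(-5 + 2\right)^{2} + 25 \left(-5 + 2\right)\right) = -60 + 12 \left(156 + \left(-3\right)^{2} + 25 \left(-3\right)\right) = -60 + 12 \left(156 + 9 - 75\right) = -60 + 12 \cdot 90 = -60 + 1080 = 1020$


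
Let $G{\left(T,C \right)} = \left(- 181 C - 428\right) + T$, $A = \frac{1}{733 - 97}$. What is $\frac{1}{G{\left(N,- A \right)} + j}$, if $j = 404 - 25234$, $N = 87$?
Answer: $- \frac{636}{16008575} \approx -3.9729 \cdot 10^{-5}$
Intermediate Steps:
$A = \frac{1}{636} \approx 0.0015723$
$G{\left(T,C \right)} = -428 + T - 181 C$ ($G{\left(T,C \right)} = \left(-428 - 181 C\right) + T = -428 + T - 181 C$)
$j = -24830$ ($j = 404 - 25234 = -24830$)
$\frac{1}{G{\left(N,- A \right)} + j} = \frac{1}{\left(-428 + 87 - 181 \left(\left(-1\right) \frac{1}{636}\right)\right) - 24830} = \frac{1}{\left(-428 + 87 - - \frac{181}{636}\right) - 24830} = \frac{1}{\left(-428 + 87 + \frac{181}{636}\right) - 24830} = \frac{1}{- \frac{216695}{636} - 24830} = \frac{1}{- \frac{16008575}{636}} = - \frac{636}{16008575}$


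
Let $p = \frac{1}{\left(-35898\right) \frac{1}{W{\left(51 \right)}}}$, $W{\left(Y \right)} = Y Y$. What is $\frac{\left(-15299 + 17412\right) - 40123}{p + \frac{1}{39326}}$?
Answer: $\frac{4471638139290}{8520919} \approx 5.2478 \cdot 10^{5}$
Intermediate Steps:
$W{\left(Y \right)} = Y^{2}$
$p = - \frac{867}{11966}$ ($p = \frac{1}{\left(-35898\right) \frac{1}{51^{2}}} = \frac{1}{\left(-35898\right) \frac{1}{2601}} = \frac{1}{- \frac{11966}{867}} = - \frac{867}{11966} \approx -0.072455$)
$\frac{\left(-15299 + 17412\right) - 40123}{p + \frac{1}{39326}} = \frac{\left(-15299 + 17412\right) - 40123}{- \frac{867}{11966} + \frac{1}{39326}} = \frac{2113 - 40123}{- \frac{867}{11966} + \frac{1}{39326}} = - \frac{38010}{- \frac{8520919}{117643729}} = \left(-38010\right) \left(- \frac{117643729}{8520919}\right) = \frac{4471638139290}{8520919}$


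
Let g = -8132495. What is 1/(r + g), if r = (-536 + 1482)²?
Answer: -1/7237579 ≈ -1.3817e-7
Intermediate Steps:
r = 894916 (r = 946² = 894916)
1/(r + g) = 1/(894916 - 8132495) = 1/(-7237579) = -1/7237579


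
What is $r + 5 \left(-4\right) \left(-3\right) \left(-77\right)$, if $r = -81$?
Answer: $-4701$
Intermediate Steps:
$r + 5 \left(-4\right) \left(-3\right) \left(-77\right) = -81 + 5 \left(-4\right) \left(-3\right) \left(-77\right) = -81 + \left(-20\right) \left(-3\right) \left(-77\right) = -81 + 60 \left(-77\right) = -81 - 4620 = -4701$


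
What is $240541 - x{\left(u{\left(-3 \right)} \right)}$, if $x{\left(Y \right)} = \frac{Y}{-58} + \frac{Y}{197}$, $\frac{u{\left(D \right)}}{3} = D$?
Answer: $\frac{2748420215}{11426} \approx 2.4054 \cdot 10^{5}$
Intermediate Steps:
$u{\left(D \right)} = 3 D$
$x{\left(Y \right)} = - \frac{139 Y}{11426}$ ($x{\left(Y \right)} = Y \left(- \frac{1}{58}\right) + Y \frac{1}{197} = - \frac{Y}{58} + \frac{Y}{197} = - \frac{139 Y}{11426}$)
$240541 - x{\left(u{\left(-3 \right)} \right)} = 240541 - - \frac{139 \cdot 3 \left(-3\right)}{11426} = 240541 - \left(- \frac{139}{11426}\right) \left(-9\right) = 240541 - \frac{1251}{11426} = \frac{2748420215}{11426}$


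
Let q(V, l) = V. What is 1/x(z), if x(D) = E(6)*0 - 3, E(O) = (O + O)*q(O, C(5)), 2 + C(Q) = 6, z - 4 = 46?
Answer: -⅓ ≈ -0.33333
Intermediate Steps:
z = 50 (z = 4 + 46 = 50)
C(Q) = 4 (C(Q) = -2 + 6 = 4)
E(O) = 2*O² (E(O) = (O + O)*O = (2*O)*O = 2*O²)
x(D) = -3 (x(D) = (2*6²)*0 - 3 = (2*36)*0 - 3 = 72*0 - 3 = 0 - 3 = -3)
1/x(z) = 1/(-3) = -⅓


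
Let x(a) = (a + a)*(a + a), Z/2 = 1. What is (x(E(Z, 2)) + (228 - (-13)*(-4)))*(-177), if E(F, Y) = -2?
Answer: -33984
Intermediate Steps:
Z = 2 (Z = 2*1 = 2)
x(a) = 4*a² (x(a) = (2*a)*(2*a) = 4*a²)
(x(E(Z, 2)) + (228 - (-13)*(-4)))*(-177) = (4*(-2)² + (228 - (-13)*(-4)))*(-177) = (4*4 + (228 - 1*52))*(-177) = (16 + (228 - 52))*(-177) = (16 + 176)*(-177) = 192*(-177) = -33984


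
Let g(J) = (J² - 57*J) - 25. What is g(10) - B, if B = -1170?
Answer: 675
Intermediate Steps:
g(J) = -25 + J² - 57*J
g(10) - B = (-25 + 10² - 57*10) - 1*(-1170) = (-25 + 100 - 570) + 1170 = -495 + 1170 = 675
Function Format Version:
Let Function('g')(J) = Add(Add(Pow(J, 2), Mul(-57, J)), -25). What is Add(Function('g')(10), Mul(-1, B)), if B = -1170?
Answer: 675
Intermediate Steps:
Function('g')(J) = Add(-25, Pow(J, 2), Mul(-57, J))
Add(Function('g')(10), Mul(-1, B)) = Add(Add(-25, Pow(10, 2), Mul(-57, 10)), Mul(-1, -1170)) = Add(Add(-25, 100, -570), 1170) = Add(-495, 1170) = 675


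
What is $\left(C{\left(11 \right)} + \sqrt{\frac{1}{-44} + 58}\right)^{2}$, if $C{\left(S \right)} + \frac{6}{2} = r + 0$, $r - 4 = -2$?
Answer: $\frac{\left(-22 + \sqrt{28061}\right)^{2}}{484} \approx 43.749$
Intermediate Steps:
$r = 2$ ($r = 4 - 2 = 2$)
$C{\left(S \right)} = -1$ ($C{\left(S \right)} = -3 + \left(2 + 0\right) = -3 + 2 = -1$)
$\left(C{\left(11 \right)} + \sqrt{\frac{1}{-44} + 58}\right)^{2} = \left(-1 + \sqrt{\frac{1}{-44} + 58}\right)^{2} = \left(-1 + \sqrt{- \frac{1}{44} + 58}\right)^{2} = \left(-1 + \sqrt{\frac{2551}{44}}\right)^{2} = \left(-1 + \frac{\sqrt{28061}}{22}\right)^{2}$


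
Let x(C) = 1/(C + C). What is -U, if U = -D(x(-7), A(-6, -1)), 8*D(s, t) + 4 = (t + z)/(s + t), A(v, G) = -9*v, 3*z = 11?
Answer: -3319/9060 ≈ -0.36634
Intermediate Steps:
z = 11/3 (z = (⅓)*11 = 11/3 ≈ 3.6667)
x(C) = 1/(2*C)
D(s, t) = -½ + (11/3 + t)/(8*(s + t)) (D(s, t) = -½ + ((t + 11/3)/(s + t))/8 = -½ + ((11/3 + t)/(s + t))/8 = -½ + (11/3 + t)/(8*(s + t)))
U = 3319/9060 (U = -(11 - 6/(-7) - (-81)*(-6))/(24*((½)/(-7) - 9*(-6))) = -(11 - 6*(-1)/7 - 9*54)/(24*((½)*(-⅐) + 54)) = -(11 - 12*(-1/14) - 486)/(24*(-1/14 + 54)) = -(11 + 6/7 - 486)/(24*755/14) = -14*(-3319)/(24*755*7) = -1*(-3319/9060) = 3319/9060 ≈ 0.36634)
-U = -1*3319/9060 = -3319/9060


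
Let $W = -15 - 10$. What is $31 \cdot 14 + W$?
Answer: $409$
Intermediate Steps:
$W = -25$ ($W = -15 - 10 = -25$)
$31 \cdot 14 + W = 31 \cdot 14 - 25 = 434 - 25 = 409$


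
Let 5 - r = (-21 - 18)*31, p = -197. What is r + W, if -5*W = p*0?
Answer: 1214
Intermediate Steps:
W = 0 (W = -(-197)*0/5 = -⅕*0 = 0)
r = 1214 (r = 5 - (-21 - 18)*31 = 5 - (-39)*31 = 5 - 1*(-1209) = 5 + 1209 = 1214)
r + W = 1214 + 0 = 1214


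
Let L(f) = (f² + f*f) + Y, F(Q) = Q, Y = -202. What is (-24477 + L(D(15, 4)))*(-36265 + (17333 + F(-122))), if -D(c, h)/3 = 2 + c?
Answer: 371114758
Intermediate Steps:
D(c, h) = -6 - 3*c (D(c, h) = -3*(2 + c) = -6 - 3*c)
L(f) = -202 + 2*f² (L(f) = (f² + f*f) - 202 = (f² + f²) - 202 = 2*f² - 202 = -202 + 2*f²)
(-24477 + L(D(15, 4)))*(-36265 + (17333 + F(-122))) = (-24477 + (-202 + 2*(-6 - 3*15)²))*(-36265 + (17333 - 122)) = (-24477 + (-202 + 2*(-6 - 45)²))*(-36265 + 17211) = (-24477 + (-202 + 2*(-51)²))*(-19054) = (-24477 + (-202 + 2*2601))*(-19054) = (-24477 + (-202 + 5202))*(-19054) = (-24477 + 5000)*(-19054) = -19477*(-19054) = 371114758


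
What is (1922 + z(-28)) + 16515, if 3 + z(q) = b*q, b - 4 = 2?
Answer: 18266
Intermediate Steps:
b = 6 (b = 4 + 2 = 6)
z(q) = -3 + 6*q
(1922 + z(-28)) + 16515 = (1922 + (-3 + 6*(-28))) + 16515 = (1922 + (-3 - 168)) + 16515 = (1922 - 171) + 16515 = 1751 + 16515 = 18266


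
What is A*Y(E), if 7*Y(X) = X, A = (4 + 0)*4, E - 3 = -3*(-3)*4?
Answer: 624/7 ≈ 89.143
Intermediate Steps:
E = 39 (E = 3 - 3*(-3)*4 = 3 + 9*4 = 3 + 36 = 39)
A = 16 (A = 4*4 = 16)
Y(X) = X/7
A*Y(E) = 16*((⅐)*39) = 16*(39/7) = 624/7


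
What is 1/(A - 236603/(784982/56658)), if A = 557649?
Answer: 392491/212169487272 ≈ 1.8499e-6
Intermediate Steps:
1/(A - 236603/(784982/56658)) = 1/(557649 - 236603/(784982/56658)) = 1/(557649 - 236603/(784982*(1/56658))) = 1/(557649 - 236603/392491/28329) = 1/(557649 - 236603*28329/392491) = 1/(557649 - 6702726387/392491) = 1/(212169487272/392491) = 392491/212169487272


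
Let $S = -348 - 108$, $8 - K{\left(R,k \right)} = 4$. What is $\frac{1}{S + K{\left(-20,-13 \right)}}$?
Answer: $- \frac{1}{452} \approx -0.0022124$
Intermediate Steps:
$K{\left(R,k \right)} = 4$ ($K{\left(R,k \right)} = 8 - 4 = 4$)
$S = -456$ ($S = -348 - 108 = -456$)
$\frac{1}{S + K{\left(-20,-13 \right)}} = \frac{1}{-456 + 4} = \frac{1}{-452} = - \frac{1}{452}$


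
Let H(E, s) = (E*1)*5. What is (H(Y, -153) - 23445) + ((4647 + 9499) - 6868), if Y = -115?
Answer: -16742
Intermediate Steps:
H(E, s) = 5*E (H(E, s) = E*5 = 5*E)
(H(Y, -153) - 23445) + ((4647 + 9499) - 6868) = (5*(-115) - 23445) + ((4647 + 9499) - 6868) = (-575 - 23445) + (14146 - 6868) = -24020 + 7278 = -16742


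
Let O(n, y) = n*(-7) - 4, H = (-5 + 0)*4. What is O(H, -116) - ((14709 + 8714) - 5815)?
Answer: -17472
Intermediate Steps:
H = -20 (H = -5*4 = -20)
O(n, y) = -4 - 7*n (O(n, y) = -7*n - 4 = -4 - 7*n)
O(H, -116) - ((14709 + 8714) - 5815) = (-4 - 7*(-20)) - ((14709 + 8714) - 5815) = (-4 + 140) - (23423 - 5815) = 136 - 1*17608 = 136 - 17608 = -17472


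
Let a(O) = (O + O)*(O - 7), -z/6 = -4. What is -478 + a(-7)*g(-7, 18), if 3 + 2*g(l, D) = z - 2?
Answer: 1384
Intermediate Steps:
z = 24 (z = -6*(-4) = 24)
g(l, D) = 19/2 (g(l, D) = -3/2 + (24 - 2)/2 = -3/2 + (½)*22 = -3/2 + 11 = 19/2)
a(O) = 2*O*(-7 + O) (a(O) = (2*O)*(-7 + O) = 2*O*(-7 + O))
-478 + a(-7)*g(-7, 18) = -478 + (2*(-7)*(-7 - 7))*(19/2) = -478 + (2*(-7)*(-14))*(19/2) = -478 + 196*(19/2) = -478 + 1862 = 1384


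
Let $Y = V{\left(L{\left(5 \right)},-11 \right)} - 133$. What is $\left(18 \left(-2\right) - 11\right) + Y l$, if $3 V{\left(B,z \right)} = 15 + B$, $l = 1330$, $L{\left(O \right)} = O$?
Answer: $- \frac{504211}{3} \approx -1.6807 \cdot 10^{5}$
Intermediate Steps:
$V{\left(B,z \right)} = 5 + \frac{B}{3}$ ($V{\left(B,z \right)} = \frac{15 + B}{3} = 5 + \frac{B}{3}$)
$Y = - \frac{379}{3}$ ($Y = \left(5 + \frac{1}{3} \cdot 5\right) - 133 = \left(5 + \frac{5}{3}\right) - 133 = \frac{20}{3} - 133 = - \frac{379}{3} \approx -126.33$)
$\left(18 \left(-2\right) - 11\right) + Y l = \left(18 \left(-2\right) - 11\right) - \frac{504070}{3} = \left(-36 - 11\right) - \frac{504070}{3} = -47 - \frac{504070}{3} = - \frac{504211}{3}$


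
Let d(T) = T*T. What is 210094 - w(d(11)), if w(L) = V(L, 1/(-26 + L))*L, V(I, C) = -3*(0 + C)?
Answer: 19959293/95 ≈ 2.1010e+5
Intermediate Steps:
d(T) = T²
V(I, C) = -3*C
w(L) = -3*L/(-26 + L) (w(L) = (-3/(-26 + L))*L = -3*L/(-26 + L))
210094 - w(d(11)) = 210094 - (-3)*11²/(-26 + 11²) = 210094 - (-3)*121/(-26 + 121) = 210094 - (-3)*121/95 = 210094 - 1*(-363/95) = 210094 + 363/95 = 19959293/95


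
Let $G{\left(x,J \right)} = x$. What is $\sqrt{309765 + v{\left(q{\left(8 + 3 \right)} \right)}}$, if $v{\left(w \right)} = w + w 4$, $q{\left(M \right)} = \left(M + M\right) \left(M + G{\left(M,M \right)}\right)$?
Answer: $\sqrt{312185} \approx 558.74$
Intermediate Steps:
$q{\left(M \right)} = 4 M^{2}$ ($q{\left(M \right)} = \left(M + M\right) \left(M + M\right) = 2 M 2 M = 4 M^{2}$)
$v{\left(w \right)} = 5 w$ ($v{\left(w \right)} = w + 4 w = 5 w$)
$\sqrt{309765 + v{\left(q{\left(8 + 3 \right)} \right)}} = \sqrt{309765 + 5 \cdot 4 \left(8 + 3\right)^{2}} = \sqrt{309765 + 5 \cdot 4 \cdot 11^{2}} = \sqrt{309765 + 5 \cdot 4 \cdot 121} = \sqrt{309765 + 5 \cdot 484} = \sqrt{309765 + 2420} = \sqrt{312185}$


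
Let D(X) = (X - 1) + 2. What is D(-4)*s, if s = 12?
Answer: -36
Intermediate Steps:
D(X) = 1 + X (D(X) = (-1 + X) + 2 = 1 + X)
D(-4)*s = (1 - 4)*12 = -3*12 = -36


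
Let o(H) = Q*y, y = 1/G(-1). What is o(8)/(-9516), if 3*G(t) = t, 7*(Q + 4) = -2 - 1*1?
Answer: -31/22204 ≈ -0.0013961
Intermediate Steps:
Q = -31/7 (Q = -4 + (-2 - 1*1)/7 = -4 + (-2 - 1)/7 = -4 + (⅐)*(-3) = -4 - 3/7 = -31/7 ≈ -4.4286)
G(t) = t/3
y = -3 (y = 1/((⅓)*(-1)) = 1/(-⅓) = -3)
o(H) = 93/7 (o(H) = -31/7*(-3) = 93/7)
o(8)/(-9516) = (93/7)/(-9516) = (93/7)*(-1/9516) = -31/22204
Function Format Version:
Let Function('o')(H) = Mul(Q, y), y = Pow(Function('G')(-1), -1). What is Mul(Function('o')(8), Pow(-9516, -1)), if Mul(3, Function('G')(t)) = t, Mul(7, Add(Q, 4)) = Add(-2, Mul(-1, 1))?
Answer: Rational(-31, 22204) ≈ -0.0013961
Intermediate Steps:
Q = Rational(-31, 7) (Q = Add(-4, Mul(Rational(1, 7), Add(-2, Mul(-1, 1)))) = Add(-4, Mul(Rational(1, 7), Add(-2, -1))) = Add(-4, Mul(Rational(1, 7), -3)) = Add(-4, Rational(-3, 7)) = Rational(-31, 7) ≈ -4.4286)
Function('G')(t) = Mul(Rational(1, 3), t)
y = -3 (y = Pow(Mul(Rational(1, 3), -1), -1) = Pow(Rational(-1, 3), -1) = -3)
Function('o')(H) = Rational(93, 7) (Function('o')(H) = Mul(Rational(-31, 7), -3) = Rational(93, 7))
Mul(Function('o')(8), Pow(-9516, -1)) = Mul(Rational(93, 7), Pow(-9516, -1)) = Mul(Rational(93, 7), Rational(-1, 9516)) = Rational(-31, 22204)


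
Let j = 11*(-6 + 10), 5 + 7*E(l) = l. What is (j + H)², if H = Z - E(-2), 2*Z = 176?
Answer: 17689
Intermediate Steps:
Z = 88 (Z = (½)*176 = 88)
E(l) = -5/7 + l/7
j = 44 (j = 11*4 = 44)
H = 89 (H = 88 - (-5/7 + (⅐)*(-2)) = 88 - (-5/7 - 2/7) = 88 - 1*(-1) = 88 + 1 = 89)
(j + H)² = (44 + 89)² = 133² = 17689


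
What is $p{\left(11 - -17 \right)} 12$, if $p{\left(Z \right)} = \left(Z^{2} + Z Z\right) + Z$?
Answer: $19152$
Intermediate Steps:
$p{\left(Z \right)} = Z + 2 Z^{2}$ ($p{\left(Z \right)} = \left(Z^{2} + Z^{2}\right) + Z = 2 Z^{2} + Z = Z + 2 Z^{2}$)
$p{\left(11 - -17 \right)} 12 = \left(11 - -17\right) \left(1 + 2 \left(11 - -17\right)\right) 12 = \left(11 + 17\right) \left(1 + 2 \left(11 + 17\right)\right) 12 = 28 \left(1 + 2 \cdot 28\right) 12 = 28 \left(1 + 56\right) 12 = 28 \cdot 57 \cdot 12 = 1596 \cdot 12 = 19152$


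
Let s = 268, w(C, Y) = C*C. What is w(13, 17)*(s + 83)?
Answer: 59319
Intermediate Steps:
w(C, Y) = C**2
w(13, 17)*(s + 83) = 13**2*(268 + 83) = 169*351 = 59319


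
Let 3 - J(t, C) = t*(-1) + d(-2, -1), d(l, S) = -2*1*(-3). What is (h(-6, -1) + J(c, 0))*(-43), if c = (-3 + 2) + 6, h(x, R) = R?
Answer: -43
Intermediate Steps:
c = 5 (c = -1 + 6 = 5)
d(l, S) = 6 (d(l, S) = -2*(-3) = 6)
J(t, C) = -3 + t (J(t, C) = 3 - (t*(-1) + 6) = 3 - (-t + 6) = 3 - (6 - t) = 3 + (-6 + t) = -3 + t)
(h(-6, -1) + J(c, 0))*(-43) = (-1 + (-3 + 5))*(-43) = (-1 + 2)*(-43) = 1*(-43) = -43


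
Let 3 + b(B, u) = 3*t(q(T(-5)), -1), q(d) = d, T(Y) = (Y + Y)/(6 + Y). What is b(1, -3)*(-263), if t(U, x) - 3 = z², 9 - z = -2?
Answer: -97047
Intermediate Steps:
T(Y) = 2*Y/(6 + Y) (T(Y) = (2*Y)/(6 + Y) = 2*Y/(6 + Y))
z = 11 (z = 9 - 1*(-2) = 9 + 2 = 11)
t(U, x) = 124 (t(U, x) = 3 + 11² = 3 + 121 = 124)
b(B, u) = 369 (b(B, u) = -3 + 3*124 = -3 + 372 = 369)
b(1, -3)*(-263) = 369*(-263) = -97047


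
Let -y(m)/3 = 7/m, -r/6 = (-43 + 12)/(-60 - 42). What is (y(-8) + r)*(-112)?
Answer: -1526/17 ≈ -89.765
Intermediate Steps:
r = -31/17 (r = -6*(-43 + 12)/(-60 - 42) = -(-186)/(-102) = -(-186)*(-1)/102 = -6*31/102 = -31/17 ≈ -1.8235)
y(m) = -21/m
(y(-8) + r)*(-112) = (-21/(-8) - 31/17)*(-112) = (-21*(-1/8) - 31/17)*(-112) = (21/8 - 31/17)*(-112) = (109/136)*(-112) = -1526/17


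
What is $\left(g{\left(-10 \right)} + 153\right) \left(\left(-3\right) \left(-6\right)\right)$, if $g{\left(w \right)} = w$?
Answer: $2574$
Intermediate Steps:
$\left(g{\left(-10 \right)} + 153\right) \left(\left(-3\right) \left(-6\right)\right) = \left(-10 + 153\right) \left(\left(-3\right) \left(-6\right)\right) = 143 \cdot 18 = 2574$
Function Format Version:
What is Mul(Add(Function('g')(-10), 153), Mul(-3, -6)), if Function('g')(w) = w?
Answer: 2574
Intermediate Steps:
Mul(Add(Function('g')(-10), 153), Mul(-3, -6)) = Mul(Add(-10, 153), Mul(-3, -6)) = Mul(143, 18) = 2574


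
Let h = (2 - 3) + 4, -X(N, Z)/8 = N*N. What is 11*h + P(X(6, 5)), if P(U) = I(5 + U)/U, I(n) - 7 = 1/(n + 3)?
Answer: 886387/26880 ≈ 32.976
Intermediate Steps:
I(n) = 7 + 1/(3 + n) (I(n) = 7 + 1/(n + 3) = 7 + 1/(3 + n))
X(N, Z) = -8*N² (X(N, Z) = -8*N*N = -8*N²)
P(U) = (57 + 7*U)/(U*(8 + U)) (P(U) = ((22 + 7*(5 + U))/(3 + (5 + U)))/U = ((22 + (35 + 7*U))/(8 + U))/U = ((57 + 7*U)/(8 + U))/U = (57 + 7*U)/(U*(8 + U)))
h = 3 (h = -1 + 4 = 3)
11*h + P(X(6, 5)) = 11*3 + (57 + 7*(-8*6²))/(((-8*6²))*(8 - 8*6²)) = 33 + (57 + 7*(-8*36))/(((-8*36))*(8 - 8*36)) = 33 + (57 + 7*(-288))/((-288)*(8 - 288)) = 33 - 1/288*(57 - 2016)/(-280) = 33 - 1/288*(-1/280)*(-1959) = 33 - 653/26880 = 886387/26880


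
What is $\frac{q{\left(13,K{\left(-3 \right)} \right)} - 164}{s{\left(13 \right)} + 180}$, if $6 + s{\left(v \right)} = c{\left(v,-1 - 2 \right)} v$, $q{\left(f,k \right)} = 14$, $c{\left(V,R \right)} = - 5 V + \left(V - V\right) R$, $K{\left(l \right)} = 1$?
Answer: $\frac{150}{671} \approx 0.22355$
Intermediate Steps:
$c{\left(V,R \right)} = - 5 V$ ($c{\left(V,R \right)} = - 5 V + 0 R = - 5 V + 0 = - 5 V$)
$s{\left(v \right)} = -6 - 5 v^{2}$ ($s{\left(v \right)} = -6 + - 5 v v = -6 - 5 v^{2}$)
$\frac{q{\left(13,K{\left(-3 \right)} \right)} - 164}{s{\left(13 \right)} + 180} = \frac{14 - 164}{\left(-6 - 5 \cdot 13^{2}\right) + 180} = - \frac{150}{\left(-6 - 845\right) + 180} = - \frac{150}{-851 + 180} = - \frac{150}{-671} = \left(-150\right) \left(- \frac{1}{671}\right) = \frac{150}{671}$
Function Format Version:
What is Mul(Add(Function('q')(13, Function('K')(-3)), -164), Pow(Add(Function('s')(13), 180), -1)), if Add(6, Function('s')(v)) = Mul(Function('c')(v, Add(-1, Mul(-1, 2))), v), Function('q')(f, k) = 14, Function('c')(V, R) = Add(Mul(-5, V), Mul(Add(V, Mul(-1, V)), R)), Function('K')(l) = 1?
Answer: Rational(150, 671) ≈ 0.22355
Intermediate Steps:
Function('c')(V, R) = Mul(-5, V) (Function('c')(V, R) = Add(Mul(-5, V), Mul(0, R)) = Add(Mul(-5, V), 0) = Mul(-5, V))
Function('s')(v) = Add(-6, Mul(-5, Pow(v, 2))) (Function('s')(v) = Add(-6, Mul(Mul(-5, v), v)) = Add(-6, Mul(-5, Pow(v, 2))))
Mul(Add(Function('q')(13, Function('K')(-3)), -164), Pow(Add(Function('s')(13), 180), -1)) = Mul(Add(14, -164), Pow(Add(Add(-6, Mul(-5, Pow(13, 2))), 180), -1)) = Mul(-150, Pow(Add(Add(-6, Mul(-5, 169)), 180), -1)) = Mul(-150, Pow(Add(Add(-6, -845), 180), -1)) = Mul(-150, Pow(Add(-851, 180), -1)) = Mul(-150, Pow(-671, -1)) = Mul(-150, Rational(-1, 671)) = Rational(150, 671)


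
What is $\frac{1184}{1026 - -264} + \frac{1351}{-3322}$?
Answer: $\frac{1095229}{2142690} \approx 0.51115$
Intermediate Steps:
$\frac{1184}{1026 - -264} + \frac{1351}{-3322} = \frac{1184}{1026 + 264} + 1351 \left(- \frac{1}{3322}\right) = \frac{1184}{1290} - \frac{1351}{3322} = 1184 \cdot \frac{1}{1290} - \frac{1351}{3322} = \frac{592}{645} - \frac{1351}{3322} = \frac{1095229}{2142690}$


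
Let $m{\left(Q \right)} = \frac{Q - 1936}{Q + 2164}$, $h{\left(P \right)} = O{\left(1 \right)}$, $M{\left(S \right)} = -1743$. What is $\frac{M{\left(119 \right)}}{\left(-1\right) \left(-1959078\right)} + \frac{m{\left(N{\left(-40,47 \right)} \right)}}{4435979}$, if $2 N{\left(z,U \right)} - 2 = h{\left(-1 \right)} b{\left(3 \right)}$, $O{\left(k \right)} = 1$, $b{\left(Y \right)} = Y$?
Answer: $- \frac{11169982612609}{12551876094093182} \approx -0.00088991$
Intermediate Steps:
$h{\left(P \right)} = 1$
$N{\left(z,U \right)} = \frac{5}{2}$ ($N{\left(z,U \right)} = 1 + \frac{1 \cdot 3}{2} = 1 + \frac{1}{2} \cdot 3 = 1 + \frac{3}{2} = \frac{5}{2}$)
$m{\left(Q \right)} = \frac{-1936 + Q}{2164 + Q}$
$\frac{M{\left(119 \right)}}{\left(-1\right) \left(-1959078\right)} + \frac{m{\left(N{\left(-40,47 \right)} \right)}}{4435979} = - \frac{1743}{\left(-1\right) \left(-1959078\right)} + \frac{\frac{1}{2164 + \frac{5}{2}} \left(-1936 + \frac{5}{2}\right)}{4435979} = - \frac{1743}{1959078} + \frac{1}{\frac{4333}{2}} \left(- \frac{3867}{2}\right) \frac{1}{4435979} = \left(-1743\right) \frac{1}{1959078} + \frac{2}{4333} \left(- \frac{3867}{2}\right) \frac{1}{4435979} = - \frac{581}{653026} - \frac{3867}{19221097007} = - \frac{11169982612609}{12551876094093182}$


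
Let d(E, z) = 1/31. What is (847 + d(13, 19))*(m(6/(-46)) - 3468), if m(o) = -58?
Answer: -92585708/31 ≈ -2.9866e+6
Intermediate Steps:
d(E, z) = 1/31
(847 + d(13, 19))*(m(6/(-46)) - 3468) = (847 + 1/31)*(-58 - 3468) = (26258/31)*(-3526) = -92585708/31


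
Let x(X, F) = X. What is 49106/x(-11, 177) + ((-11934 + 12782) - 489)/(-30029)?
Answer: -1474608023/330319 ≈ -4464.2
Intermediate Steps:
49106/x(-11, 177) + ((-11934 + 12782) - 489)/(-30029) = 49106/(-11) + ((-11934 + 12782) - 489)/(-30029) = 49106*(-1/11) + (848 - 489)*(-1/30029) = -49106/11 + 359*(-1/30029) = -49106/11 - 359/30029 = -1474608023/330319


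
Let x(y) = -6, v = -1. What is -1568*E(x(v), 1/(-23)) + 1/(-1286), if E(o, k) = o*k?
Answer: -12098711/29578 ≈ -409.04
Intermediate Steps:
E(o, k) = k*o
-1568*E(x(v), 1/(-23)) + 1/(-1286) = -1568*(-6)/(-23) + 1/(-1286) = -(-1568)*(-6)/23 - 1/1286 = -1568*6/23 - 1/1286 = -9408/23 - 1/1286 = -12098711/29578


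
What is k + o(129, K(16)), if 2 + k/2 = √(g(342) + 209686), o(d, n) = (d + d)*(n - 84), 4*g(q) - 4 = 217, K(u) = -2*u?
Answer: -29932 + √838965 ≈ -29016.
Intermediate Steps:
g(q) = 221/4 (g(q) = 1 + (¼)*217 = 1 + 217/4 = 221/4)
o(d, n) = 2*d*(-84 + n) (o(d, n) = (2*d)*(-84 + n) = 2*d*(-84 + n))
k = -4 + √838965 (k = -4 + 2*√(221/4 + 209686) = -4 + 2*√(838965/4) = -4 + 2*(√838965/2) = -4 + √838965 ≈ 911.95)
k + o(129, K(16)) = (-4 + √838965) + 2*129*(-84 - 2*16) = (-4 + √838965) + 2*129*(-84 - 32) = (-4 + √838965) + 2*129*(-116) = (-4 + √838965) - 29928 = -29932 + √838965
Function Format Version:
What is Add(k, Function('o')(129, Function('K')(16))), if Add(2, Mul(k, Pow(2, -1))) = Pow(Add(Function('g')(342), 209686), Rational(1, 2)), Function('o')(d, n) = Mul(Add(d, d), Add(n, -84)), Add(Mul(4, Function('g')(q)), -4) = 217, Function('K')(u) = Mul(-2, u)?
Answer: Add(-29932, Pow(838965, Rational(1, 2))) ≈ -29016.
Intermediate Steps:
Function('g')(q) = Rational(221, 4) (Function('g')(q) = Add(1, Mul(Rational(1, 4), 217)) = Add(1, Rational(217, 4)) = Rational(221, 4))
Function('o')(d, n) = Mul(2, d, Add(-84, n)) (Function('o')(d, n) = Mul(Mul(2, d), Add(-84, n)) = Mul(2, d, Add(-84, n)))
k = Add(-4, Pow(838965, Rational(1, 2))) (k = Add(-4, Mul(2, Pow(Add(Rational(221, 4), 209686), Rational(1, 2)))) = Add(-4, Mul(2, Pow(Rational(838965, 4), Rational(1, 2)))) = Add(-4, Mul(2, Mul(Rational(1, 2), Pow(838965, Rational(1, 2))))) = Add(-4, Pow(838965, Rational(1, 2))) ≈ 911.95)
Add(k, Function('o')(129, Function('K')(16))) = Add(Add(-4, Pow(838965, Rational(1, 2))), Mul(2, 129, Add(-84, Mul(-2, 16)))) = Add(Add(-4, Pow(838965, Rational(1, 2))), Mul(2, 129, Add(-84, -32))) = Add(Add(-4, Pow(838965, Rational(1, 2))), Mul(2, 129, -116)) = Add(Add(-4, Pow(838965, Rational(1, 2))), -29928) = Add(-29932, Pow(838965, Rational(1, 2)))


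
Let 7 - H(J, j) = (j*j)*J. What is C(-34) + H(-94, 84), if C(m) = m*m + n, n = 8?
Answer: 664435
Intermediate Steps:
H(J, j) = 7 - J*j² (H(J, j) = 7 - j*j*J = 7 - j²*J = 7 - J*j²)
C(m) = 8 + m² (C(m) = m*m + 8 = m² + 8 = 8 + m²)
C(-34) + H(-94, 84) = (8 + (-34)²) + (7 - 1*(-94)*84²) = (8 + 1156) + (7 - 1*(-94)*7056) = 1164 + (7 + 663264) = 1164 + 663271 = 664435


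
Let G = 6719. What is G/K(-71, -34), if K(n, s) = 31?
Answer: 6719/31 ≈ 216.74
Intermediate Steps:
G/K(-71, -34) = 6719/31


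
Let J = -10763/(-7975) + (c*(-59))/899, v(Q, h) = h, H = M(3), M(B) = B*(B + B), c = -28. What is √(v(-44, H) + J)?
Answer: √51798611667/49445 ≈ 4.6030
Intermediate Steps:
M(B) = 2*B² (M(B) = B*(2*B) = 2*B²)
H = 18 (H = 2*3² = 2*9 = 18)
J = 787953/247225 (J = -10763/(-7975) - 28*(-59)/899 = -10763*(-1/7975) + 1652*(1/899) = 10763/7975 + 1652/899 = 787953/247225 ≈ 3.1872)
√(v(-44, H) + J) = √(18 + 787953/247225) = √(5238003/247225) = √51798611667/49445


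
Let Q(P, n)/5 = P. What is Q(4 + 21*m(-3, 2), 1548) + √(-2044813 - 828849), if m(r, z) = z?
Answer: 230 + I*√2873662 ≈ 230.0 + 1695.2*I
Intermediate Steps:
Q(P, n) = 5*P
Q(4 + 21*m(-3, 2), 1548) + √(-2044813 - 828849) = 5*(4 + 21*2) + √(-2044813 - 828849) = 5*(4 + 42) + √(-2873662) = 5*46 + I*√2873662 = 230 + I*√2873662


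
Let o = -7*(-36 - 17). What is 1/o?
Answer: 1/371 ≈ 0.0026954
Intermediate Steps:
o = 371 (o = -7*(-53) = 371)
1/o = 1/371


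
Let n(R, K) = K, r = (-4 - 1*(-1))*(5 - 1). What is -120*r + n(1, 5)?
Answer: 1445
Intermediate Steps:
r = -12 (r = (-4 + 1)*4 = -3*4 = -12)
-120*r + n(1, 5) = -120*(-12) + 5 = 1440 + 5 = 1445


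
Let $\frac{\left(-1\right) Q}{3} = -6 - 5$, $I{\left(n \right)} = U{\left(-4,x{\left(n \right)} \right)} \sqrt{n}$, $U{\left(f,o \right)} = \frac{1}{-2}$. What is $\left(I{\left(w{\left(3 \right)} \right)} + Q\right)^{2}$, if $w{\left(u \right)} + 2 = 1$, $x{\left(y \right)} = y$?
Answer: $\frac{\left(66 - i\right)^{2}}{4} \approx 1088.8 - 33.0 i$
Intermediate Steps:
$w{\left(u \right)} = -1$ ($w{\left(u \right)} = -2 + 1 = -1$)
$U{\left(f,o \right)} = - \frac{1}{2}$
$I{\left(n \right)} = - \frac{\sqrt{n}}{2}$
$Q = 33$ ($Q = - 3 \left(-6 - 5\right) = \left(-3\right) \left(-11\right) = 33$)
$\left(I{\left(w{\left(3 \right)} \right)} + Q\right)^{2} = \left(- \frac{\sqrt{-1}}{2} + 33\right)^{2} = \left(- \frac{i}{2} + 33\right)^{2} = \left(33 - \frac{i}{2}\right)^{2}$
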